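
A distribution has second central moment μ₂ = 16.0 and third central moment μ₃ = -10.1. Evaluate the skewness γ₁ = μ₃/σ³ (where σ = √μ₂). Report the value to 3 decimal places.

σ = √μ₂ = √16.0 = 4.00000
σ³ = μ₂^(3/2) = 64.00000
γ₁ = μ₃/σ³ = -10.1 / 64.00000 ≈ -0.158

-0.158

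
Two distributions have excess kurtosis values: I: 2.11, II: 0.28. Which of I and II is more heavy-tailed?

I

Higher excess kurtosis ⇒ heavier tails relative to the normal distribution.
2.11 vs 0.28: the larger is 2.11, so I has heavier tails.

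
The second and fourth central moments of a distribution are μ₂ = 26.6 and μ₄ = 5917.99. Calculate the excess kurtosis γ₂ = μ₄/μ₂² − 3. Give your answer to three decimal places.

μ₂² = 26.6² = 707.56000
μ₄/μ₂² = 5917.99 / 707.56000 = 8.36394
γ₂ = 8.36394 − 3 ≈ 5.364

5.364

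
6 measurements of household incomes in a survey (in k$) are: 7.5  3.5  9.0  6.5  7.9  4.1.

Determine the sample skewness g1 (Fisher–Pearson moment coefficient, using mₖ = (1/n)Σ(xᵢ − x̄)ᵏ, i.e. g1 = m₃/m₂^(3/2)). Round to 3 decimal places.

x̄ = (7.5 + 3.5 + 9.0 + 6.5 + 7.9 + 4.1) / 6 = 6.4167
deviations (xᵢ − x̄): 1.0833, -2.9167, 2.5833, 0.0833, 1.4833, -2.3167
Σ(xᵢ − x̄)² = 23.9283 ⇒ m₂ = 23.9283/6 = 3.98806
Σ(xᵢ − x̄)³ = -15.4694 ⇒ m₃ = -15.4694/6 = -2.57824
m₂^(3/2) = 3.98806^(1.5) = 7.96419
g1 = m₃ / m₂^(3/2) = -2.57824 / 7.96419 ≈ -0.324

-0.324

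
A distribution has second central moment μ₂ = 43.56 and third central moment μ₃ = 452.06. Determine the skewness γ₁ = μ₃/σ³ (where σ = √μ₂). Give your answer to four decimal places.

σ = √μ₂ = √43.56 = 6.60000
σ³ = μ₂^(3/2) = 287.49600
γ₁ = μ₃/σ³ = 452.06 / 287.49600 ≈ 1.5724

1.5724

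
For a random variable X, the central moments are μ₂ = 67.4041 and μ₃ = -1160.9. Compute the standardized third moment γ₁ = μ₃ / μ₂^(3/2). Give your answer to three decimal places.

σ = √μ₂ = √67.4041 = 8.21000
σ³ = μ₂^(3/2) = 553.38766
γ₁ = μ₃/σ³ = -1160.9 / 553.38766 ≈ -2.098

-2.098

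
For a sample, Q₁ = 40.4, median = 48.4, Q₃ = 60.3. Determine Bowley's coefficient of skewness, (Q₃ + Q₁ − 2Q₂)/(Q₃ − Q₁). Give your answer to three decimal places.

numerator: Q₃ + Q₁ − 2Q₂ = 60.3 + 40.4 − 2×48.4 = 3.9000
denominator: Q₃ − Q₁ = 60.3 − 40.4 = 19.9000
Bowley skewness = 3.9000 / 19.9000 ≈ 0.196

0.196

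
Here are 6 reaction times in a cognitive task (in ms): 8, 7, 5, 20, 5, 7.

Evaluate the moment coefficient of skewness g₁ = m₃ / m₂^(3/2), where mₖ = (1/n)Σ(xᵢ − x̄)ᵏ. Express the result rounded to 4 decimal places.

x̄ = (8 + 7 + 5 + 20 + 5 + 7) / 6 = 8.6667
deviations (xᵢ − x̄): -0.6667, -1.6667, -3.6667, 11.3333, -3.6667, -1.6667
Σ(xᵢ − x̄)² = 161.3333 ⇒ m₂ = 161.3333/6 = 26.88889
Σ(xᵢ − x̄)³ = 1347.5556 ⇒ m₃ = 1347.5556/6 = 224.59259
m₂^(3/2) = 26.88889^(1.5) = 139.43098
g₁ = m₃ / m₂^(3/2) = 224.59259 / 139.43098 ≈ 1.6108

1.6108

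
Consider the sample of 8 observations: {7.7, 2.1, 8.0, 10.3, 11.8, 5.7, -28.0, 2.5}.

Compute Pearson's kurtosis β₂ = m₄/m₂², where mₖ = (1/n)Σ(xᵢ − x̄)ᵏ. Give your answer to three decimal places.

x̄ = 2.5125
Σ(xᵢ − x̄)² = 1145.2688 ⇒ m₂ = 143.15859
Σ(xᵢ − x̄)⁴ = 879636.9706 ⇒ m₄ = 109954.62133
m₂² = 20494.38296
β₂ = m₄/m₂² = 109954.62133 / 20494.38296 ≈ 5.365

5.365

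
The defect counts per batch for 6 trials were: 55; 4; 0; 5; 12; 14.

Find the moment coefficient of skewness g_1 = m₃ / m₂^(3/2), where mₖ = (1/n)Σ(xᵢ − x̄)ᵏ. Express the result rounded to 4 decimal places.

1.5309

x̄ = (55 + 4 + 0 + 5 + 12 + 14) / 6 = 15.0000
deviations (xᵢ − x̄): 40.0000, -11.0000, -15.0000, -10.0000, -3.0000, -1.0000
Σ(xᵢ − x̄)² = 2056.0000 ⇒ m₂ = 2056.0000/6 = 342.66667
Σ(xᵢ − x̄)³ = 58266.0000 ⇒ m₃ = 58266.0000/6 = 9711.00000
m₂^(3/2) = 342.66667^(1.5) = 6343.19102
g_1 = m₃ / m₂^(3/2) = 9711.00000 / 6343.19102 ≈ 1.5309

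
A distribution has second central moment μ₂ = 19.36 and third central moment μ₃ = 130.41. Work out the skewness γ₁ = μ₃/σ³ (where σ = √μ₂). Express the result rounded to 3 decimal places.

1.531

σ = √μ₂ = √19.36 = 4.40000
σ³ = μ₂^(3/2) = 85.18400
γ₁ = μ₃/σ³ = 130.41 / 85.18400 ≈ 1.531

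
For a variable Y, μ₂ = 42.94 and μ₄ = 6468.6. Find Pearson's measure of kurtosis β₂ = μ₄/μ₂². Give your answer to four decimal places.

3.5082

μ₂² = 42.94² = 1843.84360
μ₄/μ₂² = 6468.6 / 1843.84360 = 3.50822
β₂ ≈ 3.5082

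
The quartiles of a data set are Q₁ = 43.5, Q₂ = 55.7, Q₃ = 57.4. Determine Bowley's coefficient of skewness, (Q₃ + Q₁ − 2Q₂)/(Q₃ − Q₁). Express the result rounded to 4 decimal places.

-0.7554

numerator: Q₃ + Q₁ − 2Q₂ = 57.4 + 43.5 − 2×55.7 = -10.5000
denominator: Q₃ − Q₁ = 57.4 − 43.5 = 13.9000
Bowley skewness = -10.5000 / 13.9000 ≈ -0.7554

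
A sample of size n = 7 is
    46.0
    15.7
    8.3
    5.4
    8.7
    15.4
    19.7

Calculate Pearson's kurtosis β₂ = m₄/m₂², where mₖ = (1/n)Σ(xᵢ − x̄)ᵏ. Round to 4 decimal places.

4.0090

x̄ = 17.0286
Σ(xᵢ − x̄)² = 1131.6743 ⇒ m₂ = 161.66776
Σ(xᵢ − x̄)⁴ = 733460.4466 ⇒ m₄ = 104780.06380
m₂² = 26136.46304
β₂ = m₄/m₂² = 104780.06380 / 26136.46304 ≈ 4.0090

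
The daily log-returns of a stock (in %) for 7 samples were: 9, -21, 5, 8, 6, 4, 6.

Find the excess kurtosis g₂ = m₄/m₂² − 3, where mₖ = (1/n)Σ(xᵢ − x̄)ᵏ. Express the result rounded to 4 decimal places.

1.9272

x̄ = 2.4286
Σ(xᵢ − x̄)² = 657.7143 ⇒ m₂ = 93.95918
Σ(xᵢ − x̄)⁴ = 304492.5364 ⇒ m₄ = 43498.93378
m₂² = 8828.32820
g₂ = m₄/m₂² − 3 = 4.92720 − 3 ≈ 1.9272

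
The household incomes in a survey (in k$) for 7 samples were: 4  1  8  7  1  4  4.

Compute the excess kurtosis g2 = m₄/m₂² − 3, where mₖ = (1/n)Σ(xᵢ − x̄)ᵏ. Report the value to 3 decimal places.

-1.159

x̄ = 4.1429
Σ(xᵢ − x̄)² = 42.8571 ⇒ m₂ = 6.12245
Σ(xᵢ − x̄)⁴ = 483.1137 ⇒ m₄ = 69.01624
m₂² = 37.48438
g2 = m₄/m₂² − 3 = 1.84120 − 3 ≈ -1.159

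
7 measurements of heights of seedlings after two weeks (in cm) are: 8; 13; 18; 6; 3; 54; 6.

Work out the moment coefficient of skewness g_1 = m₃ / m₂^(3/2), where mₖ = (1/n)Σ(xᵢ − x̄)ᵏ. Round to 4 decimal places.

1.7220

x̄ = (8 + 13 + 18 + 6 + 3 + 54 + 6) / 7 = 15.4286
deviations (xᵢ − x̄): -7.4286, -2.4286, 2.5714, -9.4286, -12.4286, 38.5714, -9.4286
Σ(xᵢ − x̄)² = 1887.7143 ⇒ m₂ = 1887.7143/7 = 269.67347
Σ(xᵢ − x̄)³ = 53381.3878 ⇒ m₃ = 53381.3878/7 = 7625.91254
m₂^(3/2) = 269.67347^(1.5) = 4428.50698
g_1 = m₃ / m₂^(3/2) = 7625.91254 / 4428.50698 ≈ 1.7220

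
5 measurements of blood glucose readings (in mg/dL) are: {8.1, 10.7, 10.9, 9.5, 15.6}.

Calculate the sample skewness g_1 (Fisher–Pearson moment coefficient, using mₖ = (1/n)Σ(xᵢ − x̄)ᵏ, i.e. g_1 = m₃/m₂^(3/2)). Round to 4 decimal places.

x̄ = (8.1 + 10.7 + 10.9 + 9.5 + 15.6) / 5 = 10.9600
deviations (xᵢ − x̄): -2.8600, -0.2600, -0.0600, -1.4600, 4.6400
Σ(xᵢ − x̄)² = 31.9120 ⇒ m₂ = 31.9120/5 = 6.38240
Σ(xᵢ − x̄)³ = 73.3738 ⇒ m₃ = 73.3738/5 = 14.67475
m₂^(3/2) = 6.38240^(1.5) = 16.12412
g_1 = m₃ / m₂^(3/2) = 14.67475 / 16.12412 ≈ 0.9101

0.9101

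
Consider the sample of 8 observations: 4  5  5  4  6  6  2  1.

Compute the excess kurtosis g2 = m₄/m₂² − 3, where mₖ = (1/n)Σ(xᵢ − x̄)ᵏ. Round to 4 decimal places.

-0.8344

x̄ = 4.1250
Σ(xᵢ − x̄)² = 22.8750 ⇒ m₂ = 2.85938
Σ(xᵢ − x̄)⁴ = 141.6504 ⇒ m₄ = 17.70630
m₂² = 8.17603
g2 = m₄/m₂² − 3 = 2.16564 − 3 ≈ -0.8344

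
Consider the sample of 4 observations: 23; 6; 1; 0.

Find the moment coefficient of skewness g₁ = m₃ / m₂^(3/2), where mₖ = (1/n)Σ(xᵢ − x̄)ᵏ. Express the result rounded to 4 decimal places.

0.9605

x̄ = (23 + 6 + 1 + 0) / 4 = 7.5000
deviations (xᵢ − x̄): 15.5000, -1.5000, -6.5000, -7.5000
Σ(xᵢ − x̄)² = 341.0000 ⇒ m₂ = 341.0000/4 = 85.25000
Σ(xᵢ − x̄)³ = 3024.0000 ⇒ m₃ = 3024.0000/4 = 756.00000
m₂^(3/2) = 85.25000^(1.5) = 787.12115
g₁ = m₃ / m₂^(3/2) = 756.00000 / 787.12115 ≈ 0.9605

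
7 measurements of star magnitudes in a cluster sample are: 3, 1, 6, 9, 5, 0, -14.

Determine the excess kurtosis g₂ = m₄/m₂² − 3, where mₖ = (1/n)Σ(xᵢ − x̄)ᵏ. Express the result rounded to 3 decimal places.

x̄ = 1.4286
Σ(xᵢ − x̄)² = 333.7143 ⇒ m₂ = 47.67347
Σ(xᵢ − x̄)⁴ = 60559.4752 ⇒ m₄ = 8651.35360
m₂² = 2272.75968
g₂ = m₄/m₂² − 3 = 3.80654 − 3 ≈ 0.807

0.807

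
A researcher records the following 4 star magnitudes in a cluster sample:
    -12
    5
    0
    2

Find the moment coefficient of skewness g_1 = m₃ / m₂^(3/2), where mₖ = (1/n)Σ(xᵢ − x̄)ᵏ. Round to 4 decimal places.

-0.8934

x̄ = (-12 + 5 + 0 + 2) / 4 = -1.2500
deviations (xᵢ − x̄): -10.7500, 6.2500, 1.2500, 3.2500
Σ(xᵢ − x̄)² = 166.7500 ⇒ m₂ = 166.7500/4 = 41.68750
Σ(xᵢ − x̄)³ = -961.8750 ⇒ m₃ = -961.8750/4 = -240.46875
m₂^(3/2) = 41.68750^(1.5) = 269.15892
g_1 = m₃ / m₂^(3/2) = -240.46875 / 269.15892 ≈ -0.8934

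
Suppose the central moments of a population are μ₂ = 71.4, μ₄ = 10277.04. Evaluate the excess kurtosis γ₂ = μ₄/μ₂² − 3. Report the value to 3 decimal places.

μ₂² = 71.4² = 5097.96000
μ₄/μ₂² = 10277.04 / 5097.96000 = 2.01591
γ₂ = 2.01591 − 3 ≈ -0.984

-0.984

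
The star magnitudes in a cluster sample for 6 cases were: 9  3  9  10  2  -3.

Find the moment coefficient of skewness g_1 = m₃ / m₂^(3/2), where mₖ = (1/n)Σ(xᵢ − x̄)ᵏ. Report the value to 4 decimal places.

x̄ = (9 + 3 + 9 + 10 + 2 - 3) / 6 = 5.0000
deviations (xᵢ − x̄): 4.0000, -2.0000, 4.0000, 5.0000, -3.0000, -8.0000
Σ(xᵢ − x̄)² = 134.0000 ⇒ m₂ = 134.0000/6 = 22.33333
Σ(xᵢ − x̄)³ = -294.0000 ⇒ m₃ = -294.0000/6 = -49.00000
m₂^(3/2) = 22.33333^(1.5) = 105.54322
g_1 = m₃ / m₂^(3/2) = -49.00000 / 105.54322 ≈ -0.4643

-0.4643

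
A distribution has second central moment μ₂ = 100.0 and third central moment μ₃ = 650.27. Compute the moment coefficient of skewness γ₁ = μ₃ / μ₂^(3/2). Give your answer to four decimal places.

σ = √μ₂ = √100.0 = 10.00000
σ³ = μ₂^(3/2) = 1000.00000
γ₁ = μ₃/σ³ = 650.27 / 1000.00000 ≈ 0.6503

0.6503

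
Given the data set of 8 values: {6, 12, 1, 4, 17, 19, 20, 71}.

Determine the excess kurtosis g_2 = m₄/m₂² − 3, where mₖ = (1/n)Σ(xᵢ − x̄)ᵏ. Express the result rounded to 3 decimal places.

x̄ = 18.7500
Σ(xᵢ − x̄)² = 3475.5000 ⇒ m₂ = 434.43750
Σ(xᵢ − x̄)⁴ = 7628353.4063 ⇒ m₄ = 953544.17578
m₂² = 188735.94141
g_2 = m₄/m₂² − 3 = 5.05227 − 3 ≈ 2.052

2.052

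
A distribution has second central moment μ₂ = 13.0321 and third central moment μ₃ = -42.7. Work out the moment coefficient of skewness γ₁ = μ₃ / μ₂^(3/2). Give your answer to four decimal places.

-0.9076

σ = √μ₂ = √13.0321 = 3.61000
σ³ = μ₂^(3/2) = 47.04588
γ₁ = μ₃/σ³ = -42.7 / 47.04588 ≈ -0.9076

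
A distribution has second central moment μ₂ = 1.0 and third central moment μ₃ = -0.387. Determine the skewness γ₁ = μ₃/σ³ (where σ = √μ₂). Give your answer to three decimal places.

σ = √μ₂ = √1.0 = 1.00000
σ³ = μ₂^(3/2) = 1.00000
γ₁ = μ₃/σ³ = -0.387 / 1.00000 ≈ -0.387

-0.387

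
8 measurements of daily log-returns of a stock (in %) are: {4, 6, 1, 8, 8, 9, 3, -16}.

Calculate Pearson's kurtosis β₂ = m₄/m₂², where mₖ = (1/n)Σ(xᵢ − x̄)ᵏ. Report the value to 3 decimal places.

x̄ = 2.8750
Σ(xᵢ − x̄)² = 460.8750 ⇒ m₂ = 57.60938
Σ(xᵢ − x̄)⁴ = 129821.7129 ⇒ m₄ = 16227.71411
m₂² = 3318.84009
β₂ = m₄/m₂² = 16227.71411 / 3318.84009 ≈ 4.890

4.890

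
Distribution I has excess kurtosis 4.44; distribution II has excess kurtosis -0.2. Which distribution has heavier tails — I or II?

Higher excess kurtosis ⇒ heavier tails relative to the normal distribution.
4.44 vs -0.2: the larger is 4.44, so I has heavier tails. (I is leptokurtic — heavier-than-normal tails; the other is platykurtic.)

I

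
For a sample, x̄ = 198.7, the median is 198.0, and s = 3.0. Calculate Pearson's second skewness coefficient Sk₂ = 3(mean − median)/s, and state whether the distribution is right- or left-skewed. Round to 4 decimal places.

0.7000, right-skewed

Sk₂ = 3(198.7 − 198.0) / 3.0 = 3 × 0.7000 / 3.0
    = 2.1000 / 3.0 ≈ 0.7000
Sk₂ > 0 ⇒ mean > median ⇒ right-skewed (positive skew).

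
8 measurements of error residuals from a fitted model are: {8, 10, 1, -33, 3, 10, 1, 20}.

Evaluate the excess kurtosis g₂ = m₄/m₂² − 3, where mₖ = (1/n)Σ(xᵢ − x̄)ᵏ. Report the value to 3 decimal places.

x̄ = 2.5000
Σ(xᵢ − x̄)² = 1714.0000 ⇒ m₂ = 214.25000
Σ(xᵢ − x̄)⁴ = 1689272.5000 ⇒ m₄ = 211159.06250
m₂² = 45903.06250
g₂ = m₄/m₂² − 3 = 4.60011 − 3 ≈ 1.600

1.600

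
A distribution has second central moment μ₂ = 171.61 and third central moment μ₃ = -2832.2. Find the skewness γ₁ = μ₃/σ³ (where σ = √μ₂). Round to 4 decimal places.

-1.2598

σ = √μ₂ = √171.61 = 13.10000
σ³ = μ₂^(3/2) = 2248.09100
γ₁ = μ₃/σ³ = -2832.2 / 2248.09100 ≈ -1.2598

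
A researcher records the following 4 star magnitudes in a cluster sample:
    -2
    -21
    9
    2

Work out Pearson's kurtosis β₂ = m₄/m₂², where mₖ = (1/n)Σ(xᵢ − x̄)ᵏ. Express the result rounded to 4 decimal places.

x̄ = -3.0000
Σ(xᵢ − x̄)² = 494.0000 ⇒ m₂ = 123.50000
Σ(xᵢ − x̄)⁴ = 126338.0000 ⇒ m₄ = 31584.50000
m₂² = 15252.25000
β₂ = m₄/m₂² = 31584.50000 / 15252.25000 ≈ 2.0708

2.0708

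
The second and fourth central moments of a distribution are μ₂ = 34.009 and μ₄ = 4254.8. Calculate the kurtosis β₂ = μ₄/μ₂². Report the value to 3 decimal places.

3.679

μ₂² = 34.009² = 1156.61208
μ₄/μ₂² = 4254.8 / 1156.61208 = 3.67868
β₂ ≈ 3.679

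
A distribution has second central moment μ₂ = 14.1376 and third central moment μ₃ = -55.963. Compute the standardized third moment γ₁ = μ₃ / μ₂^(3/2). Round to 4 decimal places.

-1.0528

σ = √μ₂ = √14.1376 = 3.76000
σ³ = μ₂^(3/2) = 53.15738
γ₁ = μ₃/σ³ = -55.963 / 53.15738 ≈ -1.0528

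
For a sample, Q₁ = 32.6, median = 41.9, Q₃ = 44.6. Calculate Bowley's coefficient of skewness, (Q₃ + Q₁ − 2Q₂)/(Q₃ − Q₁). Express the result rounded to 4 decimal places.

-0.5500

numerator: Q₃ + Q₁ − 2Q₂ = 44.6 + 32.6 − 2×41.9 = -6.6000
denominator: Q₃ − Q₁ = 44.6 − 32.6 = 12.0000
Bowley skewness = -6.6000 / 12.0000 ≈ -0.5500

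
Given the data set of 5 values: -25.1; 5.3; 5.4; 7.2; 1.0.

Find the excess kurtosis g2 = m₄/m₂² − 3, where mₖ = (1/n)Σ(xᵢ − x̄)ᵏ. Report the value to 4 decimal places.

0.1036

x̄ = -1.2400
Σ(xᵢ − x̄)² = 732.4120 ⇒ m₂ = 146.48240
Σ(xᵢ − x̄)⁴ = 332974.7392 ⇒ m₄ = 66594.94785
m₂² = 21457.09351
g2 = m₄/m₂² − 3 = 3.10363 − 3 ≈ 0.1036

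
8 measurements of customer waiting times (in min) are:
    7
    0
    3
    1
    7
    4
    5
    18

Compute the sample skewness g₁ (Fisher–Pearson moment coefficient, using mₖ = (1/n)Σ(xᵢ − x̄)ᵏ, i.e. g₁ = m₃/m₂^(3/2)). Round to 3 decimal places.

1.389

x̄ = (7 + 0 + 3 + 1 + 7 + 4 + 5 + 18) / 8 = 5.6250
deviations (xᵢ − x̄): 1.3750, -5.6250, -2.6250, -4.6250, 1.3750, -1.6250, -0.6250, 12.3750
Σ(xᵢ − x̄)² = 219.8750 ⇒ m₂ = 219.8750/8 = 27.48438
Σ(xᵢ − x̄)³ = 1600.7813 ⇒ m₃ = 1600.7813/8 = 200.09766
m₂^(3/2) = 27.48438^(1.5) = 144.08833
g₁ = m₃ / m₂^(3/2) = 200.09766 / 144.08833 ≈ 1.389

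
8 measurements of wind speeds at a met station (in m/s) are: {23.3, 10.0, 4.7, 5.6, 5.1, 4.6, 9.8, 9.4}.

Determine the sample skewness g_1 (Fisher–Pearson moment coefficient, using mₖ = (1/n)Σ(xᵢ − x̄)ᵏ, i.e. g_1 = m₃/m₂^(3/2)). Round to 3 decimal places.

1.657

x̄ = (23.3 + 10.0 + 4.7 + 5.6 + 5.1 + 4.6 + 9.8 + 9.4) / 8 = 9.0625
deviations (xᵢ − x̄): 14.2375, 0.9375, -4.3625, -3.4625, -3.9625, -4.4625, 0.7375, 0.3375
Σ(xᵢ − x̄)² = 270.8788 ⇒ m₂ = 270.8788/8 = 33.85984
Σ(xᵢ − x̄)³ = 2611.6773 ⇒ m₃ = 2611.6773/8 = 326.45966
m₂^(3/2) = 33.85984^(1.5) = 197.02776
g_1 = m₃ / m₂^(3/2) = 326.45966 / 197.02776 ≈ 1.657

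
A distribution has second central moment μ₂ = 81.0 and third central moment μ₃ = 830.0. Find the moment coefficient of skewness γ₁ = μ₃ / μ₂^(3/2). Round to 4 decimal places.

1.1385

σ = √μ₂ = √81.0 = 9.00000
σ³ = μ₂^(3/2) = 729.00000
γ₁ = μ₃/σ³ = 830.0 / 729.00000 ≈ 1.1385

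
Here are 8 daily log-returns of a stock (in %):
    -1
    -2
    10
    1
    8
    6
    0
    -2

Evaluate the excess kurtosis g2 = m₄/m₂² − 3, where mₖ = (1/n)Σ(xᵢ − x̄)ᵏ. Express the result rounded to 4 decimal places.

x̄ = 2.5000
Σ(xᵢ − x̄)² = 160.0000 ⇒ m₂ = 20.00000
Σ(xᵢ − x̄)⁴ = 5243.5000 ⇒ m₄ = 655.43750
m₂² = 400.00000
g2 = m₄/m₂² − 3 = 1.63859 − 3 ≈ -1.3614

-1.3614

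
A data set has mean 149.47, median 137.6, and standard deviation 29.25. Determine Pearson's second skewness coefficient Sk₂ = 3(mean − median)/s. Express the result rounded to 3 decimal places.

1.217

Sk₂ = 3(149.47 − 137.6) / 29.25 = 3 × 11.8700 / 29.25
    = 35.6100 / 29.25 ≈ 1.217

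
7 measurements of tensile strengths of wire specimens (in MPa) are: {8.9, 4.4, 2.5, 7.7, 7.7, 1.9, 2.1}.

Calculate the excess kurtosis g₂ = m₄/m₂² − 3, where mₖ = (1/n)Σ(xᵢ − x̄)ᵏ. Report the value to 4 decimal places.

-1.7307

x̄ = 5.0286
Σ(xᵢ − x̄)² = 54.4143 ⇒ m₂ = 7.77347
Σ(xᵢ − x̄)⁴ = 536.8952 ⇒ m₄ = 76.69932
m₂² = 60.42683
g₂ = m₄/m₂² − 3 = 1.26929 − 3 ≈ -1.7307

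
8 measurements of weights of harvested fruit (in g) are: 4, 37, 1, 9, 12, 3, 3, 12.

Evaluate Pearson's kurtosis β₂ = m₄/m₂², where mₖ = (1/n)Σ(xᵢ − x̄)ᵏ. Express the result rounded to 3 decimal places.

4.715

x̄ = 10.1250
Σ(xᵢ − x̄)² = 952.8750 ⇒ m₂ = 119.10938
Σ(xᵢ − x̄)⁴ = 535188.8379 ⇒ m₄ = 66898.60474
m₂² = 14187.04321
β₂ = m₄/m₂² = 66898.60474 / 14187.04321 ≈ 4.715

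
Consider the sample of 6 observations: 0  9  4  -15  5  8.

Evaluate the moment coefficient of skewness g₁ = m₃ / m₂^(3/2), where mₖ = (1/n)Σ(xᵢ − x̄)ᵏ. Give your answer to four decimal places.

-1.3098

x̄ = (0 + 9 + 4 - 15 + 5 + 8) / 6 = 1.8333
deviations (xᵢ − x̄): -1.8333, 7.1667, 2.1667, -16.8333, 3.1667, 6.1667
Σ(xᵢ − x̄)² = 390.8333 ⇒ m₂ = 390.8333/6 = 65.13889
Σ(xᵢ − x̄)³ = -4131.5556 ⇒ m₃ = -4131.5556/6 = -688.59259
m₂^(3/2) = 65.13889^(1.5) = 525.72729
g₁ = m₃ / m₂^(3/2) = -688.59259 / 525.72729 ≈ -1.3098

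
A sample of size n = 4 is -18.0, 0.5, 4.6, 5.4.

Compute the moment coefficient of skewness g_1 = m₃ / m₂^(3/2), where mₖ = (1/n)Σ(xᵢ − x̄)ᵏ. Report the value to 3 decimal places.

-1.029

x̄ = (-18.0 + 0.5 + 4.6 + 5.4) / 4 = -1.8750
deviations (xᵢ − x̄): -16.1250, 2.3750, 6.4750, 7.2750
Σ(xᵢ − x̄)² = 360.5075 ⇒ m₂ = 360.5075/4 = 90.12688
Σ(xᵢ − x̄)³ = -3522.8531 ⇒ m₃ = -3522.8531/4 = -880.71328
m₂^(3/2) = 90.12688^(1.5) = 855.62107
g_1 = m₃ / m₂^(3/2) = -880.71328 / 855.62107 ≈ -1.029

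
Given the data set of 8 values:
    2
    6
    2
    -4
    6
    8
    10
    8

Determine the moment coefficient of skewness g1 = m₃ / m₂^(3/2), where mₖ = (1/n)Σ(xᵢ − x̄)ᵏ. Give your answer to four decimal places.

-0.8132

x̄ = (2 + 6 + 2 - 4 + 6 + 8 + 10 + 8) / 8 = 4.7500
deviations (xᵢ − x̄): -2.7500, 1.2500, -2.7500, -8.7500, 1.2500, 3.2500, 5.2500, 3.2500
Σ(xᵢ − x̄)² = 143.5000 ⇒ m₂ = 143.5000/8 = 17.93750
Σ(xᵢ − x̄)³ = -494.2500 ⇒ m₃ = -494.2500/8 = -61.78125
m₂^(3/2) = 17.93750^(1.5) = 75.97013
g1 = m₃ / m₂^(3/2) = -61.78125 / 75.97013 ≈ -0.8132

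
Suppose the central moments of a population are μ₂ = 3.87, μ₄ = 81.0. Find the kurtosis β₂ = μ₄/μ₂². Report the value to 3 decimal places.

5.408

μ₂² = 3.87² = 14.97690
μ₄/μ₂² = 81.0 / 14.97690 = 5.40833
β₂ ≈ 5.408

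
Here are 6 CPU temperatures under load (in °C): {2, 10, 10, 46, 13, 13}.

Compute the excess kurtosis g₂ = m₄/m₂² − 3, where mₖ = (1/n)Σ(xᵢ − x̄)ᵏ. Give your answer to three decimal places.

0.774

x̄ = 15.6667
Σ(xᵢ − x̄)² = 1185.3333 ⇒ m₂ = 197.55556
Σ(xᵢ − x̄)⁴ = 883653.7778 ⇒ m₄ = 147275.62963
m₂² = 39028.19753
g₂ = m₄/m₂² − 3 = 3.77357 − 3 ≈ 0.774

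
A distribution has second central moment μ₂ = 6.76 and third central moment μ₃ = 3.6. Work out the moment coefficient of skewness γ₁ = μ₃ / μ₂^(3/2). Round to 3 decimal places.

σ = √μ₂ = √6.76 = 2.60000
σ³ = μ₂^(3/2) = 17.57600
γ₁ = μ₃/σ³ = 3.6 / 17.57600 ≈ 0.205

0.205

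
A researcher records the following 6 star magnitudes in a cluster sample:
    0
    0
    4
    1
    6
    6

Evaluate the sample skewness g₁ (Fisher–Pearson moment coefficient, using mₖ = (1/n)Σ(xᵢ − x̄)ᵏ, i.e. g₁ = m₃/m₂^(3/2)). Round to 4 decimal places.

0.1262

x̄ = (0 + 0 + 4 + 1 + 6 + 6) / 6 = 2.8333
deviations (xᵢ − x̄): -2.8333, -2.8333, 1.1667, -1.8333, 3.1667, 3.1667
Σ(xᵢ − x̄)² = 40.8333 ⇒ m₂ = 40.8333/6 = 6.80556
Σ(xᵢ − x̄)³ = 13.4444 ⇒ m₃ = 13.4444/6 = 2.24074
m₂^(3/2) = 6.80556^(1.5) = 17.75397
g₁ = m₃ / m₂^(3/2) = 2.24074 / 17.75397 ≈ 0.1262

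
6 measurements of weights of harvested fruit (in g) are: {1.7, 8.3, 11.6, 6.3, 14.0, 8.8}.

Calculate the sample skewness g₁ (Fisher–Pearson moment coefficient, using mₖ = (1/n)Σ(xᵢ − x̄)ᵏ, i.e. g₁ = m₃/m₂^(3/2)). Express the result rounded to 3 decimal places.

x̄ = (1.7 + 8.3 + 11.6 + 6.3 + 14.0 + 8.8) / 6 = 8.4500
deviations (xᵢ − x̄): -6.7500, -0.1500, 3.1500, -2.1500, 5.5500, 0.3500
Σ(xᵢ − x̄)² = 91.0550 ⇒ m₂ = 91.0550/6 = 15.17583
Σ(xᵢ − x̄)³ = -115.2360 ⇒ m₃ = -115.2360/6 = -19.20600
m₂^(3/2) = 15.17583^(1.5) = 59.11924
g₁ = m₃ / m₂^(3/2) = -19.20600 / 59.11924 ≈ -0.325

-0.325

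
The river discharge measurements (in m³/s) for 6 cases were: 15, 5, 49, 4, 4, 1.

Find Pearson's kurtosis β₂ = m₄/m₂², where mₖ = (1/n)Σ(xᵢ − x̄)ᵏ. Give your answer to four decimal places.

x̄ = 13.0000
Σ(xᵢ − x̄)² = 1670.0000 ⇒ m₂ = 278.33333
Σ(xᵢ − x̄)⁴ = 1717586.0000 ⇒ m₄ = 286264.33333
m₂² = 77469.44444
β₂ = m₄/m₂² = 286264.33333 / 77469.44444 ≈ 3.6952

3.6952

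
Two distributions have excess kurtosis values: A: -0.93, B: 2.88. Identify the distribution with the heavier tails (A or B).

B

Higher excess kurtosis ⇒ heavier tails relative to the normal distribution.
-0.93 vs 2.88: the larger is 2.88, so B has heavier tails. (B is leptokurtic — heavier-than-normal tails; the other is platykurtic.)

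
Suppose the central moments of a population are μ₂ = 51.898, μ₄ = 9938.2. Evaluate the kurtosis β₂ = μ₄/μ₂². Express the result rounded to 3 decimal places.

μ₂² = 51.898² = 2693.40240
μ₄/μ₂² = 9938.2 / 2693.40240 = 3.68983
β₂ ≈ 3.690

3.690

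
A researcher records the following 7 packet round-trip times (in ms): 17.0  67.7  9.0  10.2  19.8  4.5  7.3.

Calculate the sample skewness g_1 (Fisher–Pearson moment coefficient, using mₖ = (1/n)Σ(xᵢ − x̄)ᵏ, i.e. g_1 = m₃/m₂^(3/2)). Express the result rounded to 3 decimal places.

1.797

x̄ = (17.0 + 67.7 + 9.0 + 10.2 + 19.8 + 4.5 + 7.3) / 7 = 19.3571
deviations (xᵢ − x̄): -2.3571, 48.3429, -10.3571, -9.1571, 0.4429, -14.8571, -12.0571
Σ(xᵢ − x̄)² = 2900.0171 ⇒ m₂ = 2900.0171/7 = 414.28816
Σ(xᵢ − x̄)³ = 106054.6249 ⇒ m₃ = 106054.6249/7 = 15150.66070
m₂^(3/2) = 414.28816^(1.5) = 8432.45025
g_1 = m₃ / m₂^(3/2) = 15150.66070 / 8432.45025 ≈ 1.797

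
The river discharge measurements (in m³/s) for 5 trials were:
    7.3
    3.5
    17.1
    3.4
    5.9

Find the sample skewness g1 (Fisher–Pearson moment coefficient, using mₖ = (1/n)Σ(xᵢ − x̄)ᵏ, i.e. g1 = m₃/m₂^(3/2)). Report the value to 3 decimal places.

x̄ = (7.3 + 3.5 + 17.1 + 3.4 + 5.9) / 5 = 7.4400
deviations (xᵢ − x̄): -0.1400, -3.9400, 9.6600, -4.0400, -1.5400
Σ(xᵢ − x̄)² = 127.5520 ⇒ m₂ = 127.5520/5 = 25.51040
Σ(xᵢ − x̄)³ = 770.6714 ⇒ m₃ = 770.6714/5 = 154.13429
m₂^(3/2) = 25.51040^(1.5) = 128.84747
g1 = m₃ / m₂^(3/2) = 154.13429 / 128.84747 ≈ 1.196

1.196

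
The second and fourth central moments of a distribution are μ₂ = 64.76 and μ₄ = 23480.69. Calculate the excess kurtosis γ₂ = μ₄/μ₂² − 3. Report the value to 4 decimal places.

2.5988

μ₂² = 64.76² = 4193.85760
μ₄/μ₂² = 23480.69 / 4193.85760 = 5.59883
γ₂ = 5.59883 − 3 ≈ 2.5988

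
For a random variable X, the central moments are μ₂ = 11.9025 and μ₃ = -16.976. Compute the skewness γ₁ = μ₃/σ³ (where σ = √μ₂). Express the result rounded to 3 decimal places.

σ = √μ₂ = √11.9025 = 3.45000
σ³ = μ₂^(3/2) = 41.06363
γ₁ = μ₃/σ³ = -16.976 / 41.06363 ≈ -0.413

-0.413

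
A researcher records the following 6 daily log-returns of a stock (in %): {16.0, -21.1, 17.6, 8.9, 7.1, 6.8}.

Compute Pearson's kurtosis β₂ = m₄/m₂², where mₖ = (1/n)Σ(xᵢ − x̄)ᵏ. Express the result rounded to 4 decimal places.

3.5017

x̄ = 5.8833
Σ(xᵢ − x̄)² = 979.1483 ⇒ m₂ = 163.19139
Σ(xᵢ − x̄)⁴ = 559536.4985 ⇒ m₄ = 93256.08309
m₂² = 26631.42941
β₂ = m₄/m₂² = 93256.08309 / 26631.42941 ≈ 3.5017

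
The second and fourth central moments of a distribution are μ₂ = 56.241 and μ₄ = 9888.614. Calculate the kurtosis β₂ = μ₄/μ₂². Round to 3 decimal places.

μ₂² = 56.241² = 3163.05008
μ₄/μ₂² = 9888.614 / 3163.05008 = 3.12629
β₂ ≈ 3.126

3.126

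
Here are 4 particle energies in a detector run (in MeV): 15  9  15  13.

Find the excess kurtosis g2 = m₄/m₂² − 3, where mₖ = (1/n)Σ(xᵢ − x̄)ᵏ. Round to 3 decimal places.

x̄ = 13.0000
Σ(xᵢ − x̄)² = 24.0000 ⇒ m₂ = 6.00000
Σ(xᵢ − x̄)⁴ = 288.0000 ⇒ m₄ = 72.00000
m₂² = 36.00000
g2 = m₄/m₂² − 3 = 2.00000 − 3 ≈ -1.000

-1.000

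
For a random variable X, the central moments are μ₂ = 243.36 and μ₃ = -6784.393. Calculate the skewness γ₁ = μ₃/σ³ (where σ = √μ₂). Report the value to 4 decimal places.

-1.7871

σ = √μ₂ = √243.36 = 15.60000
σ³ = μ₂^(3/2) = 3796.41600
γ₁ = μ₃/σ³ = -6784.393 / 3796.41600 ≈ -1.7871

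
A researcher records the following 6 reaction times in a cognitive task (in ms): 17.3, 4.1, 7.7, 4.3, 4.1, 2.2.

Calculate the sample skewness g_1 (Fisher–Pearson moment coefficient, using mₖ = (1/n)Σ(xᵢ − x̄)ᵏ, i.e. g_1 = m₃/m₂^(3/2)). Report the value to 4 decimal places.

x̄ = (17.3 + 4.1 + 7.7 + 4.3 + 4.1 + 2.2) / 6 = 6.6167
deviations (xᵢ − x̄): 10.6833, -2.5167, 1.0833, -2.3167, -2.5167, -4.4167
Σ(xᵢ − x̄)² = 152.8483 ⇒ m₂ = 152.8483/6 = 25.47472
Σ(xᵢ − x̄)³ = 1090.1306 ⇒ m₃ = 1090.1306/6 = 181.68843
m₂^(3/2) = 25.47472^(1.5) = 128.57727
g_1 = m₃ / m₂^(3/2) = 181.68843 / 128.57727 ≈ 1.4131

1.4131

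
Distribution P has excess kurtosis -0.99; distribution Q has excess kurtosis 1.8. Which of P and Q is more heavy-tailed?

Q

Higher excess kurtosis ⇒ heavier tails relative to the normal distribution.
-0.99 vs 1.8: the larger is 1.8, so Q has heavier tails. (Q is leptokurtic — heavier-than-normal tails; the other is platykurtic.)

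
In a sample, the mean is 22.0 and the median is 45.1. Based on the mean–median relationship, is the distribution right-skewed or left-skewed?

left-skewed

mean − median = 22.0 − 45.1 = -23.1
mean < median ⇒ the longer tail is on the left ⇒ left-skewed (negatively skewed).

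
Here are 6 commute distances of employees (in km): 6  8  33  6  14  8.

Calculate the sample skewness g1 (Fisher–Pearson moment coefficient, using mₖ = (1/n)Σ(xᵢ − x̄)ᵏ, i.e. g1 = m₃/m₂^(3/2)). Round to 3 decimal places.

1.508

x̄ = (6 + 8 + 33 + 6 + 14 + 8) / 6 = 12.5000
deviations (xᵢ − x̄): -6.5000, -4.5000, 20.5000, -6.5000, 1.5000, -4.5000
Σ(xᵢ − x̄)² = 547.5000 ⇒ m₂ = 547.5000/6 = 91.25000
Σ(xᵢ − x̄)³ = 7887.0000 ⇒ m₃ = 7887.0000/6 = 1314.50000
m₂^(3/2) = 91.25000^(1.5) = 871.66440
g1 = m₃ / m₂^(3/2) = 1314.50000 / 871.66440 ≈ 1.508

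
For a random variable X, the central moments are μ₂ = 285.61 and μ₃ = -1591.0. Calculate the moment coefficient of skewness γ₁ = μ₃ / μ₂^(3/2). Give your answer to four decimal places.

σ = √μ₂ = √285.61 = 16.90000
σ³ = μ₂^(3/2) = 4826.80900
γ₁ = μ₃/σ³ = -1591.0 / 4826.80900 ≈ -0.3296

-0.3296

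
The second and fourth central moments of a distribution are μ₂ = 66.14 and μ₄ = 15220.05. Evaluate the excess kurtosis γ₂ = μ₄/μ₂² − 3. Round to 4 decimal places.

0.4793

μ₂² = 66.14² = 4374.49960
μ₄/μ₂² = 15220.05 / 4374.49960 = 3.47927
γ₂ = 3.47927 − 3 ≈ 0.4793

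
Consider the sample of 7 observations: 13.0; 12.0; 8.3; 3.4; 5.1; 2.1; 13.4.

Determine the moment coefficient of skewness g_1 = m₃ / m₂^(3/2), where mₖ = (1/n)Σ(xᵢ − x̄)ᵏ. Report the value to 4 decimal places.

x̄ = (13.0 + 12.0 + 8.3 + 3.4 + 5.1 + 2.1 + 13.4) / 7 = 8.1857
deviations (xᵢ − x̄): 4.8143, 3.8143, 0.1143, -4.7857, -3.0857, -6.0857, 5.2143
Σ(xᵢ − x̄)² = 134.3886 ⇒ m₂ = 134.3886/7 = 19.19837
Σ(xᵢ − x̄)³ = -55.5315 ⇒ m₃ = -55.5315/7 = -7.93307
m₂^(3/2) = 19.19837^(1.5) = 84.11945
g_1 = m₃ / m₂^(3/2) = -7.93307 / 84.11945 ≈ -0.0943

-0.0943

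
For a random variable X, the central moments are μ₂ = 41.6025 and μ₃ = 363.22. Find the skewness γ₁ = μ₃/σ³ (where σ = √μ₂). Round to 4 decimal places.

σ = √μ₂ = √41.6025 = 6.45000
σ³ = μ₂^(3/2) = 268.33612
γ₁ = μ₃/σ³ = 363.22 / 268.33612 ≈ 1.3536

1.3536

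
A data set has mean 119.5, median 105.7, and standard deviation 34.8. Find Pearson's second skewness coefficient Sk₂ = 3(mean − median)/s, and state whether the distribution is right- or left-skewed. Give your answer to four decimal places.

1.1897, right-skewed

Sk₂ = 3(119.5 − 105.7) / 34.8 = 3 × 13.8000 / 34.8
    = 41.4000 / 34.8 ≈ 1.1897
Sk₂ > 0 ⇒ mean > median ⇒ right-skewed (positive skew).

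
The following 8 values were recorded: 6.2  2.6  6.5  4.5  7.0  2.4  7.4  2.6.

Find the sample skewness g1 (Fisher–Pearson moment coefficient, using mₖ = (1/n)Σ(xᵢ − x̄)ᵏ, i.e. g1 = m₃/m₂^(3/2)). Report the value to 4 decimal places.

x̄ = (6.2 + 2.6 + 6.5 + 4.5 + 7.0 + 2.4 + 7.4 + 2.6) / 8 = 4.9000
deviations (xᵢ − x̄): 1.3000, -2.3000, 1.6000, -0.4000, 2.1000, -2.5000, 2.5000, -2.3000
Σ(xᵢ − x̄)² = 31.9000 ⇒ m₂ = 31.9000/8 = 3.98750
Σ(xᵢ − x̄)³ = -8.8440 ⇒ m₃ = -8.8440/8 = -1.10550
m₂^(3/2) = 3.98750^(1.5) = 7.96253
g1 = m₃ / m₂^(3/2) = -1.10550 / 7.96253 ≈ -0.1388

-0.1388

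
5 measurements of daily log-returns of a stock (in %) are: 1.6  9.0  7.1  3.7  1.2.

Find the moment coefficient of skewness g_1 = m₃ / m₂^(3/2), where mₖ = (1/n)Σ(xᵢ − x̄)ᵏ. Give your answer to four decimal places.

x̄ = (1.6 + 9.0 + 7.1 + 3.7 + 1.2) / 5 = 4.5200
deviations (xᵢ − x̄): -2.9200, 4.4800, 2.5800, -0.8200, -3.3200
Σ(xᵢ − x̄)² = 46.9480 ⇒ m₂ = 46.9480/5 = 9.38960
Σ(xᵢ − x̄)³ = 45.0461 ⇒ m₃ = 45.0461/5 = 9.00922
m₂^(3/2) = 9.38960^(1.5) = 28.77204
g_1 = m₃ / m₂^(3/2) = 9.00922 / 28.77204 ≈ 0.3131

0.3131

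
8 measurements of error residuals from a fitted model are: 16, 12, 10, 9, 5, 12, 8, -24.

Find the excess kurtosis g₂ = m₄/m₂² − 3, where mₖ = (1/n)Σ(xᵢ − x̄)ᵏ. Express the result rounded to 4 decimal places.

x̄ = 6.0000
Σ(xᵢ − x̄)² = 1102.0000 ⇒ m₂ = 137.75000
Σ(xᵢ − x̄)⁴ = 822946.0000 ⇒ m₄ = 102868.25000
m₂² = 18975.06250
g₂ = m₄/m₂² − 3 = 5.42123 − 3 ≈ 2.4212

2.4212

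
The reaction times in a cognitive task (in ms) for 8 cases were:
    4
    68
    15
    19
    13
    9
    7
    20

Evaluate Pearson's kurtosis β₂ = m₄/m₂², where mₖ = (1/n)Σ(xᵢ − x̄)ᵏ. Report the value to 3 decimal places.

5.326

x̄ = 19.3750
Σ(xᵢ − x̄)² = 2921.8750 ⇒ m₂ = 365.23438
Σ(xᵢ − x̄)⁴ = 5683280.3066 ⇒ m₄ = 710410.03833
m₂² = 133396.14868
β₂ = m₄/m₂² = 710410.03833 / 133396.14868 ≈ 5.326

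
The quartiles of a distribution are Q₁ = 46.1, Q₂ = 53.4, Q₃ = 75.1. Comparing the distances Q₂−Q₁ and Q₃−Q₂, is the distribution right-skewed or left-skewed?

Q₂ − Q₁ = 7.3;  Q₃ − Q₂ = 21.7
Q₃ − Q₂ > Q₂ − Q₁ ⇒ the upper half is more spread out ⇒ right-skewed.

right-skewed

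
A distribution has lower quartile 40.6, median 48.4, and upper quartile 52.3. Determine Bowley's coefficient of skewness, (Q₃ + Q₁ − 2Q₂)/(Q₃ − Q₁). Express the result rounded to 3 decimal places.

-0.333

numerator: Q₃ + Q₁ − 2Q₂ = 52.3 + 40.6 − 2×48.4 = -3.9000
denominator: Q₃ − Q₁ = 52.3 − 40.6 = 11.7000
Bowley skewness = -3.9000 / 11.7000 ≈ -0.333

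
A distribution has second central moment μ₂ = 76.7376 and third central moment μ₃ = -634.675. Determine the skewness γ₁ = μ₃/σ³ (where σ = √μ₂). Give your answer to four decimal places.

-0.9441

σ = √μ₂ = √76.7376 = 8.76000
σ³ = μ₂^(3/2) = 672.22138
γ₁ = μ₃/σ³ = -634.675 / 672.22138 ≈ -0.9441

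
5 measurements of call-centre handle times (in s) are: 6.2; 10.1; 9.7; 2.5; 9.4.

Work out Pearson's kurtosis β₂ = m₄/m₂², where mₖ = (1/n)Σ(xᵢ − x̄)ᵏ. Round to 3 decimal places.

2.114

x̄ = 7.5800
Σ(xᵢ − x̄)² = 41.8680 ⇒ m₂ = 8.37360
Σ(xᵢ − x̄)⁴ = 741.0962 ⇒ m₄ = 148.21925
m₂² = 70.11718
β₂ = m₄/m₂² = 148.21925 / 70.11718 ≈ 2.114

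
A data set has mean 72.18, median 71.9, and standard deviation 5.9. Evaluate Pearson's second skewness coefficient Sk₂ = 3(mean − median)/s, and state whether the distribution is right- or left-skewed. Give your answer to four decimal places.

Sk₂ = 3(72.18 − 71.9) / 5.9 = 3 × 0.2800 / 5.9
    = 0.8400 / 5.9 ≈ 0.1424
Sk₂ > 0 ⇒ mean > median ⇒ right-skewed (positive skew).

0.1424, right-skewed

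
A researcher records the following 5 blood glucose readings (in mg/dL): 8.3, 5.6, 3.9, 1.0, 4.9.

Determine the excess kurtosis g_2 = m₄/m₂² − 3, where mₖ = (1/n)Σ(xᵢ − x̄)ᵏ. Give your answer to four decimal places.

x̄ = 4.7400
Σ(xᵢ − x̄)² = 28.1320 ⇒ m₂ = 5.62640
Σ(xᵢ − x̄)⁴ = 357.3186 ⇒ m₄ = 71.46373
m₂² = 31.65638
g_2 = m₄/m₂² − 3 = 2.25748 − 3 ≈ -0.7425

-0.7425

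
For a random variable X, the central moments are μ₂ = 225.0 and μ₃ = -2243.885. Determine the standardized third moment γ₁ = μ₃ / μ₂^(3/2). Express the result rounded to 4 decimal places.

-0.6649

σ = √μ₂ = √225.0 = 15.00000
σ³ = μ₂^(3/2) = 3375.00000
γ₁ = μ₃/σ³ = -2243.885 / 3375.00000 ≈ -0.6649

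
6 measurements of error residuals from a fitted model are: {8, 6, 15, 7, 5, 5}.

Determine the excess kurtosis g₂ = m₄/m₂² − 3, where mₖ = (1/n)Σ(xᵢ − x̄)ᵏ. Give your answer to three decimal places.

0.539

x̄ = 7.6667
Σ(xᵢ − x̄)² = 71.3333 ⇒ m₂ = 11.88889
Σ(xᵢ − x̄)⁴ = 3001.1111 ⇒ m₄ = 500.18519
m₂² = 141.34568
g₂ = m₄/m₂² − 3 = 3.53874 − 3 ≈ 0.539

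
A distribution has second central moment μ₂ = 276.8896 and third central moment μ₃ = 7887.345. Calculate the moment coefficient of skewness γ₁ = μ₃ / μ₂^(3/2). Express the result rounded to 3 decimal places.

1.712

σ = √μ₂ = √276.8896 = 16.64000
σ³ = μ₂^(3/2) = 4607.44294
γ₁ = μ₃/σ³ = 7887.345 / 4607.44294 ≈ 1.712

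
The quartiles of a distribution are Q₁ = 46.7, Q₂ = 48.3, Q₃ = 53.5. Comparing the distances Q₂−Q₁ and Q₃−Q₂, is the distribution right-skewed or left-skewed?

Q₂ − Q₁ = 1.6;  Q₃ − Q₂ = 5.2
Q₃ − Q₂ > Q₂ − Q₁ ⇒ the upper half is more spread out ⇒ right-skewed.

right-skewed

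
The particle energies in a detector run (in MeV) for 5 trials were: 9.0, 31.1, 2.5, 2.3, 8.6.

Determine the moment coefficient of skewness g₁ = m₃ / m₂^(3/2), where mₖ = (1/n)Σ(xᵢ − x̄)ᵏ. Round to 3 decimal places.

1.233

x̄ = (9.0 + 31.1 + 2.5 + 2.3 + 8.6) / 5 = 10.7000
deviations (xᵢ − x̄): -1.7000, 20.4000, -8.2000, -8.4000, -2.1000
Σ(xᵢ − x̄)² = 561.2600 ⇒ m₂ = 561.2600/5 = 112.25200
Σ(xᵢ − x̄)³ = 7331.4180 ⇒ m₃ = 7331.4180/5 = 1466.28360
m₂^(3/2) = 112.25200^(1.5) = 1189.29921
g₁ = m₃ / m₂^(3/2) = 1466.28360 / 1189.29921 ≈ 1.233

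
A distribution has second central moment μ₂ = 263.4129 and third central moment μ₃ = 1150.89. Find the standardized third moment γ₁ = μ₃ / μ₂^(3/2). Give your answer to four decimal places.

σ = √μ₂ = √263.4129 = 16.23000
σ³ = μ₂^(3/2) = 4275.19137
γ₁ = μ₃/σ³ = 1150.89 / 4275.19137 ≈ 0.2692

0.2692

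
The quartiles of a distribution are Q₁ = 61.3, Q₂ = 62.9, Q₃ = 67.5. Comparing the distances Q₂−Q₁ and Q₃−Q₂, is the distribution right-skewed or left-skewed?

Q₂ − Q₁ = 1.6;  Q₃ − Q₂ = 4.6
Q₃ − Q₂ > Q₂ − Q₁ ⇒ the upper half is more spread out ⇒ right-skewed.

right-skewed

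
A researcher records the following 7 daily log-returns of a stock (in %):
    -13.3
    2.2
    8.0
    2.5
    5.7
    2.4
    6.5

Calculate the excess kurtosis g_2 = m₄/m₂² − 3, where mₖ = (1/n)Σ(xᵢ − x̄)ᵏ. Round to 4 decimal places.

1.2806

x̄ = 2.0000
Σ(xᵢ − x̄)² = 304.4800 ⇒ m₂ = 43.49714
Σ(xᵢ − x̄)⁴ = 56691.6964 ⇒ m₄ = 8098.81377
m₂² = 1892.00144
g_2 = m₄/m₂² − 3 = 4.28055 − 3 ≈ 1.2806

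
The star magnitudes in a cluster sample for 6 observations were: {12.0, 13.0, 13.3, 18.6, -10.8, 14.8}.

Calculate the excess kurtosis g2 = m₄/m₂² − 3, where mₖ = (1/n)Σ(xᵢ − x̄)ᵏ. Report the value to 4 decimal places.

x̄ = 10.1500
Σ(xᵢ − x̄)² = 553.3950 ⇒ m₂ = 92.23250
Σ(xᵢ − x̄)⁴ = 198377.3985 ⇒ m₄ = 33062.89976
m₂² = 8506.83406
g2 = m₄/m₂² − 3 = 3.88663 − 3 ≈ 0.8866

0.8866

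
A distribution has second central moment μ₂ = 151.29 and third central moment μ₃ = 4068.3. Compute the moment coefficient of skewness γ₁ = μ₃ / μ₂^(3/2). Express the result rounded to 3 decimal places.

σ = √μ₂ = √151.29 = 12.30000
σ³ = μ₂^(3/2) = 1860.86700
γ₁ = μ₃/σ³ = 4068.3 / 1860.86700 ≈ 2.186

2.186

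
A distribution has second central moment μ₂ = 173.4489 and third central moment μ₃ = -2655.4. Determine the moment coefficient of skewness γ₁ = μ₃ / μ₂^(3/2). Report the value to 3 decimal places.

σ = √μ₂ = √173.4489 = 13.17000
σ³ = μ₂^(3/2) = 2284.32201
γ₁ = μ₃/σ³ = -2655.4 / 2284.32201 ≈ -1.162

-1.162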